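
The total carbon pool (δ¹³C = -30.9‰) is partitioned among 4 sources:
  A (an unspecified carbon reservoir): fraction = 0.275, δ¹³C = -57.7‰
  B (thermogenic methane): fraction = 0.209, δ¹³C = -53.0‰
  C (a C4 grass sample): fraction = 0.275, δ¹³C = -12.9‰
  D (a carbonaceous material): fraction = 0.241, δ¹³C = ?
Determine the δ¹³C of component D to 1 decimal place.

Isotope mass balance: δ_bulk = Σ fᵢ·δᵢ.
-30.9 = 0.275×(-57.7) + 0.209×(-53.0) + 0.275×(-12.9) + 0.241×δ_D
0.241·δ_D = -30.9 − (-30.492) = -0.408
δ_D = -0.408 / 0.241 = -1.69‰

-1.7‰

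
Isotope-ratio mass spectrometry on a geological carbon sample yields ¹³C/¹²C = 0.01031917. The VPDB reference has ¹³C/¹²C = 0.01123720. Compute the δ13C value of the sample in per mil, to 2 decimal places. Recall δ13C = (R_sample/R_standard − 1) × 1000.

-81.70 per mil

δ13C = (R_sample / R_standard − 1) × 1000
R_sample / R_standard = 0.01031917 / 0.01123720 = 0.918304
δ13C = (0.918304 − 1) × 1000 = -81.696 per mil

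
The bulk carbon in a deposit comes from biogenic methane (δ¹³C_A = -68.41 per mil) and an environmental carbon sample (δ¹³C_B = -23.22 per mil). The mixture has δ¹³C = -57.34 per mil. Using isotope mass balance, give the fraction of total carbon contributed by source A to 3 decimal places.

δ_mix = f_A·δ_A + (1 − f_A)·δ_B  ⇒  f_A = (δ_mix − δ_B)/(δ_A − δ_B)
f_A = (-57.34 − (-23.22)) / (-68.41 − (-23.22))
f_A = -34.12 / -45.19 = 0.7550

0.755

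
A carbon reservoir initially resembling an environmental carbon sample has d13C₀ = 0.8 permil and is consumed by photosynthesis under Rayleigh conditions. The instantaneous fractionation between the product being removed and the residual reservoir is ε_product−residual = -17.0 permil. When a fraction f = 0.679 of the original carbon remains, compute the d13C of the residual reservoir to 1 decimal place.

7.4 permil

Rayleigh residual: δ_res = (δ₀ + 1000)·f^(α−1) − 1000
α = ε/1000 + 1 = 0.98300, so α − 1 = -0.01700
f^(α−1) = 0.679^(-0.01700) = 1.006603
δ_res = (0.8 + 1000) × 1.006603 − 1000 = 1007.408 − 1000 = 7.41 permil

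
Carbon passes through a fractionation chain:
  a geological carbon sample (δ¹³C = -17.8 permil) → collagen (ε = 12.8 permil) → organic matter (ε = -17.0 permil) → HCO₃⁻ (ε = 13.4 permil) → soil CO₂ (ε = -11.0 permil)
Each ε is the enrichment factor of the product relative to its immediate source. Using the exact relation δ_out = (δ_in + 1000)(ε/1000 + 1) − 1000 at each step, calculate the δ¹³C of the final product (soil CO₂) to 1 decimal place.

-19.9 permil

step 1: δ = (-17.80 + 1000)·(12.8/1000 + 1) − 1000 = -5.23 permil
step 2: δ = (-5.23 + 1000)·(-17.0/1000 + 1) − 1000 = -22.14 permil
step 3: δ = (-22.14 + 1000)·(13.4/1000 + 1) − 1000 = -9.04 permil
step 4: δ = (-9.04 + 1000)·(-11.0/1000 + 1) − 1000 = -19.94 permil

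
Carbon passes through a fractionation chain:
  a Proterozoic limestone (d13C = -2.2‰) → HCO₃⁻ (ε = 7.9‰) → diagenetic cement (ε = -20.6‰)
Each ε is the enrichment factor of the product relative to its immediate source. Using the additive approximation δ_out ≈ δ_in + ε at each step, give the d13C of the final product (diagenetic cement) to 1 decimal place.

step 1: δ ≈ -2.2 + (7.9) = 5.7‰
step 2: δ ≈ 5.7 + (-20.6) = -14.9‰

-14.9‰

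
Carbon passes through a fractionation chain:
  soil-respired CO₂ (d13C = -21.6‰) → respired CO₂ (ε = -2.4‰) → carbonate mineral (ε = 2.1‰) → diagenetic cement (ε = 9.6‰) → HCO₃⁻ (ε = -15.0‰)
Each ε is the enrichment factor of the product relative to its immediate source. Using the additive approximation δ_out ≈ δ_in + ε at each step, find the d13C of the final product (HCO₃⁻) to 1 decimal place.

step 1: δ ≈ -21.6 + (-2.4) = -24.0‰
step 2: δ ≈ -24.0 + (2.1) = -21.9‰
step 3: δ ≈ -21.9 + (9.6) = -12.3‰
step 4: δ ≈ -12.3 + (-15.0) = -27.3‰

-27.3‰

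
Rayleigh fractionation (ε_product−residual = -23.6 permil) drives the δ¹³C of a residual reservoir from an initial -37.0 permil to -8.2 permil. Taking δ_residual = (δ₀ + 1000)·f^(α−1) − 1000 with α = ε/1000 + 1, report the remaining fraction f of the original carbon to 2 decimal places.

0.29

α − 1 = ε/1000 = -0.0236
(δ_res + 1000)/(δ₀ + 1000) = (-8.2 + 1000)/(-37.0 + 1000) = 991.8/963.0 = 1.029907
f = 1.029907^(1/-0.0236) = exp(ln(1.029907)/-0.0236) = exp(0.02947/-0.0236)
f = exp(-1.2486) = 0.2869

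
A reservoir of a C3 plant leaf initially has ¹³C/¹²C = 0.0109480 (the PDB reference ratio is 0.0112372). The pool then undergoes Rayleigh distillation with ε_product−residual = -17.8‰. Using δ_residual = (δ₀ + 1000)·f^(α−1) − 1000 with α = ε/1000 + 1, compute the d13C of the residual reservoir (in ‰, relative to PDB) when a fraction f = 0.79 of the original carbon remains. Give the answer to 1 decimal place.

-21.6‰

δ₀ = (0.0109480/0.0112372 − 1)×1000 = (0.974264 − 1)×1000 = -25.736‰
α − 1 = ε/1000 = -0.0178
f^(α−1) = 0.79^(-0.0178) = 1.004205
δ_res = (-25.736 + 1000) × 1.004205 − 1000 = 978.361 − 1000 = -21.64‰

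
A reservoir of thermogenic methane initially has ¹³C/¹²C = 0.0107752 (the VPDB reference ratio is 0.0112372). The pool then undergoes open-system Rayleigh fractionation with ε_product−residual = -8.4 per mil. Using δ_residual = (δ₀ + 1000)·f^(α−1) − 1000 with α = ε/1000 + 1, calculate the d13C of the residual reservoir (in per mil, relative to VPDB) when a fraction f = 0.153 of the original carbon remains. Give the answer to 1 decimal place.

-25.9 per mil

δ₀ = (0.0107752/0.0112372 − 1)×1000 = (0.958887 − 1)×1000 = -41.113 per mil
α − 1 = ε/1000 = -0.0084
f^(α−1) = 0.153^(-0.0084) = 1.015894
δ_res = (-41.113 + 1000) × 1.015894 − 1000 = 974.128 − 1000 = -25.87 per mil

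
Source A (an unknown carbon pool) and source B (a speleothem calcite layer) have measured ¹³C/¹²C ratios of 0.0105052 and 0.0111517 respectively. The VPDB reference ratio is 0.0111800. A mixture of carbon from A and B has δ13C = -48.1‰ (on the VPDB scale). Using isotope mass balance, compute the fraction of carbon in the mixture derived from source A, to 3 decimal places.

δ_A = (0.0105052/0.0111800 − 1)×1000 = (0.939642 − 1)×1000 = -60.358‰
δ_B = (0.0111517/0.0111800 − 1)×1000 = (0.997469 − 1)×1000 = -2.531‰
f_A = (δ_mix − δ_B)/(δ_A − δ_B) = (-48.1 − (-2.531))/(-60.358 − (-2.531))
f_A = -45.569 / -57.826 = 0.7880

0.788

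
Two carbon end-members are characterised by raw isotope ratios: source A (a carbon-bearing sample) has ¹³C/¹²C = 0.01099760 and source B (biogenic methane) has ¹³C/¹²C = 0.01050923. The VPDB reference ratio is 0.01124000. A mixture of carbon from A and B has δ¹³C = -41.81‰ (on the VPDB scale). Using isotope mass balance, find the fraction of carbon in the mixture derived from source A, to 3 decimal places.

0.534

δ_A = (0.01099760/0.01124000 − 1)×1000 = (0.978434 − 1)×1000 = -21.566‰
δ_B = (0.01050923/0.01124000 − 1)×1000 = (0.934985 − 1)×1000 = -65.015‰
f_A = (δ_mix − δ_B)/(δ_A − δ_B) = (-41.81 − (-65.015))/(-21.566 − (-65.015))
f_A = 23.205 / 43.449 = 0.5341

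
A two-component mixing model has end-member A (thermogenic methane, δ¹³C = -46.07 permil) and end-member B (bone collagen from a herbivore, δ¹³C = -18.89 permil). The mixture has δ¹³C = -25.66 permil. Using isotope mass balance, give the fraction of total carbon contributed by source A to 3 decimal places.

δ_mix = f_A·δ_A + (1 − f_A)·δ_B  ⇒  f_A = (δ_mix − δ_B)/(δ_A − δ_B)
f_A = (-25.66 − (-18.89)) / (-46.07 − (-18.89))
f_A = -6.77 / -27.18 = 0.2491

0.249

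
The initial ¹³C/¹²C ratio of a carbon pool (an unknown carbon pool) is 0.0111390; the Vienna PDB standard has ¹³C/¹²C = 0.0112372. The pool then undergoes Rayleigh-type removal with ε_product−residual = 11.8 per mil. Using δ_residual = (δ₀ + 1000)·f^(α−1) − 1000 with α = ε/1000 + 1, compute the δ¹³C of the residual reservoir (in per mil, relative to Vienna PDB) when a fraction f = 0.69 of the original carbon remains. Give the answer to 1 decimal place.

-13.1 per mil

δ₀ = (0.0111390/0.0112372 − 1)×1000 = (0.991261 − 1)×1000 = -8.739 per mil
α − 1 = ε/1000 = 0.0118
f^(α−1) = 0.69^(0.0118) = 0.995631
δ_res = (-8.739 + 1000) × 0.995631 − 1000 = 986.930 − 1000 = -13.07 per mil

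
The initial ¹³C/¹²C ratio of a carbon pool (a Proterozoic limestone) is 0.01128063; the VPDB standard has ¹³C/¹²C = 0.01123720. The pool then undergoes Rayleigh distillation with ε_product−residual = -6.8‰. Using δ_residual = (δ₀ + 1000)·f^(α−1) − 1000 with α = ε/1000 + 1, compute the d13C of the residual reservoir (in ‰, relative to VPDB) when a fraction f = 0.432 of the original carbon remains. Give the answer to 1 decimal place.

δ₀ = (0.01128063/0.01123720 − 1)×1000 = (1.003865 − 1)×1000 = 3.865‰
α − 1 = ε/1000 = -0.0068
f^(α−1) = 0.432^(-0.0068) = 1.005724
δ_res = (3.865 + 1000) × 1.005724 − 1000 = 1009.611 − 1000 = 9.61‰

9.6‰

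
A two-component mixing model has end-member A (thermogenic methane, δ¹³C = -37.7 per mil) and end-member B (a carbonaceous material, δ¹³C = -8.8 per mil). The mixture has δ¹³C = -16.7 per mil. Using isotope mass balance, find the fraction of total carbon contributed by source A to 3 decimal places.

0.273

δ_mix = f_A·δ_A + (1 − f_A)·δ_B  ⇒  f_A = (δ_mix − δ_B)/(δ_A − δ_B)
f_A = (-16.7 − (-8.8)) / (-37.7 − (-8.8))
f_A = -7.9 / -28.9 = 0.2734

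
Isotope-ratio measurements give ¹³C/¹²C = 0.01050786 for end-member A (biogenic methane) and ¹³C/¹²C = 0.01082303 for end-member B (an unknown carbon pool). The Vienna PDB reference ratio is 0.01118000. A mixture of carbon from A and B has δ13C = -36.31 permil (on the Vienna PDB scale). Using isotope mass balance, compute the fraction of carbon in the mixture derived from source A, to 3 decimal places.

δ_A = (0.01050786/0.01118000 − 1)×1000 = (0.939880 − 1)×1000 = -60.120 permil
δ_B = (0.01082303/0.01118000 − 1)×1000 = (0.968071 − 1)×1000 = -31.929 permil
f_A = (δ_mix − δ_B)/(δ_A − δ_B) = (-36.31 − (-31.929))/(-60.120 − (-31.929))
f_A = -4.381 / -28.191 = 0.1554

0.155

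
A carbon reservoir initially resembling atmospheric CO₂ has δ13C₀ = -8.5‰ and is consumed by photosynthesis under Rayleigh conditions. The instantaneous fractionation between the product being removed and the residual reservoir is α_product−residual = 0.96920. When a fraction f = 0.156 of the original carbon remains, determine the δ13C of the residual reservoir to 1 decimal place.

Rayleigh residual: δ_res = (δ₀ + 1000)·f^(α−1) − 1000
α − 1 = -0.03080
f^(α−1) = 0.156^(-0.03080) = 1.058892
δ_res = (-8.5 + 1000) × 1.058892 − 1000 = 1049.892 − 1000 = 49.89‰

49.9‰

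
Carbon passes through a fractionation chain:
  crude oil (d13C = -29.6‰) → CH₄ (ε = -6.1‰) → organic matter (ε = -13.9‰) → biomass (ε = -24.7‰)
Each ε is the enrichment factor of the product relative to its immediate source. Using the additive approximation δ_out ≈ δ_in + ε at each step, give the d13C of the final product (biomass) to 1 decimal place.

step 1: δ ≈ -29.6 + (-6.1) = -35.7‰
step 2: δ ≈ -35.7 + (-13.9) = -49.6‰
step 3: δ ≈ -49.6 + (-24.7) = -74.3‰

-74.3‰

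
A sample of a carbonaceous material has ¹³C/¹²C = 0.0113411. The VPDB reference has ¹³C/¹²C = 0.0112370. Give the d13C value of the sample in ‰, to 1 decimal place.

d13C = (R_sample / R_standard − 1) × 1000
R_sample / R_standard = 0.0113411 / 0.0112370 = 1.009264
d13C = (1.009264 − 1) × 1000 = 9.26‰

9.3‰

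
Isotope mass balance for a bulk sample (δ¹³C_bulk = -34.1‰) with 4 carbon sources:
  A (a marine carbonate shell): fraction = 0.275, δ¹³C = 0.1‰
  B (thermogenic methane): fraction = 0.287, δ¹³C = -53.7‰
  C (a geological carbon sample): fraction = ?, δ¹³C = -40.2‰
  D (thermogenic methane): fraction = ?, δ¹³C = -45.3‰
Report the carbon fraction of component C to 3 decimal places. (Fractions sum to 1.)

Let f_C and f_D be the unknown fractions; fractions sum to 1 so f_C + f_D = 0.438.
Mass balance: Σ fᵢ·δᵢ = δ_bulk ⇒ f_C·(-40.2) + f_D·(-45.3) = -34.1 − (-15.384) = -18.716
Substitute f_D = 0.438 − f_C:
f_C·(-40.2 − -45.3) = -18.716 − 0.438×(-45.3) = 1.126
f_C = 1.126 / 5.1 = 0.2207

0.221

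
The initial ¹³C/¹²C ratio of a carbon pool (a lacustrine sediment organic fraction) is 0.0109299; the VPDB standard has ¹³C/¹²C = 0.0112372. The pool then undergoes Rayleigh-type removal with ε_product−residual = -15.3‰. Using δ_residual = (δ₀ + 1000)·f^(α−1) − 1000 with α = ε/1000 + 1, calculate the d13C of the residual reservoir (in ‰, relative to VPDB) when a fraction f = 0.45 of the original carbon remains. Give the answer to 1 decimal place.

-15.4‰

δ₀ = (0.0109299/0.0112372 − 1)×1000 = (0.972653 − 1)×1000 = -27.347‰
α − 1 = ε/1000 = -0.0153
f^(α−1) = 0.45^(-0.0153) = 1.012292
δ_res = (-27.347 + 1000) × 1.012292 − 1000 = 984.609 − 1000 = -15.39‰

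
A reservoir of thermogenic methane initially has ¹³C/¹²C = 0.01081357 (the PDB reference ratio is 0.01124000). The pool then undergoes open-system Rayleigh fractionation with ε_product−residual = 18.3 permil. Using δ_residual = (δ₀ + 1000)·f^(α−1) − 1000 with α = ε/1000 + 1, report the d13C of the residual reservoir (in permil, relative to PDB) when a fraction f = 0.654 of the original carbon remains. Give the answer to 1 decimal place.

δ₀ = (0.01081357/0.01124000 − 1)×1000 = (0.962061 − 1)×1000 = -37.939 permil
α − 1 = ε/1000 = 0.0183
f^(α−1) = 0.654^(0.0183) = 0.992259
δ_res = (-37.939 + 1000) × 0.992259 − 1000 = 954.614 − 1000 = -45.39 permil

-45.4 permil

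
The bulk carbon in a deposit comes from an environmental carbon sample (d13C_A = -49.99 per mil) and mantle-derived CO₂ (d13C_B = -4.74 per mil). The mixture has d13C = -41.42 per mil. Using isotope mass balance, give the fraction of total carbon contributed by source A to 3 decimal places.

0.811

δ_mix = f_A·δ_A + (1 − f_A)·δ_B  ⇒  f_A = (δ_mix − δ_B)/(δ_A − δ_B)
f_A = (-41.42 − (-4.74)) / (-49.99 − (-4.74))
f_A = -36.68 / -45.25 = 0.8106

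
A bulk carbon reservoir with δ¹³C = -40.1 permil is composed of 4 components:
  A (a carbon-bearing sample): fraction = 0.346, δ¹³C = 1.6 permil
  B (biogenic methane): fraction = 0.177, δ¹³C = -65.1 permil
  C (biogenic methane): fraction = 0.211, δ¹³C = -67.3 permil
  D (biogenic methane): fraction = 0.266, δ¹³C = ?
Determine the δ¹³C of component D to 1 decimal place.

-56.1 permil

Isotope mass balance: δ_bulk = Σ fᵢ·δᵢ.
-40.1 = 0.346×(1.6) + 0.177×(-65.1) + 0.211×(-67.3) + 0.266×δ_D
0.266·δ_D = -40.1 − (-25.169) = -14.931
δ_D = -14.931 / 0.266 = -56.13 permil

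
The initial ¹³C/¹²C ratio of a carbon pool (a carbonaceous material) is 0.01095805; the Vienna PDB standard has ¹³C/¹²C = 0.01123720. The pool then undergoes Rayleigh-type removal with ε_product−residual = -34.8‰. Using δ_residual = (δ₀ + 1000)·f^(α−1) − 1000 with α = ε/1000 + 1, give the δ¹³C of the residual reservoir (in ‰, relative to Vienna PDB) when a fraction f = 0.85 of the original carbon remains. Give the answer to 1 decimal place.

-19.3‰

δ₀ = (0.01095805/0.01123720 − 1)×1000 = (0.975158 − 1)×1000 = -24.842‰
α − 1 = ε/1000 = -0.0348
f^(α−1) = 0.85^(-0.0348) = 1.005672
δ_res = (-24.842 + 1000) × 1.005672 − 1000 = 980.689 − 1000 = -19.31‰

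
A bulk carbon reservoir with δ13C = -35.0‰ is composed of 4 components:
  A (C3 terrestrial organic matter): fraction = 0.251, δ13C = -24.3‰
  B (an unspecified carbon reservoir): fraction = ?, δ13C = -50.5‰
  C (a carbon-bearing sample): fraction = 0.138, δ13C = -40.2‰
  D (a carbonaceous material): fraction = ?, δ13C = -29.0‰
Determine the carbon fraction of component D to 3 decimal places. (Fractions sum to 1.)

Let f_D and f_B be the unknown fractions; fractions sum to 1 so f_D + f_B = 0.611.
Mass balance: Σ fᵢ·δᵢ = δ_bulk ⇒ f_D·(-29.0) + f_B·(-50.5) = -35.0 − (-11.647) = -23.353
Substitute f_B = 0.611 − f_D:
f_D·(-29.0 − -50.5) = -23.353 − 0.611×(-50.5) = 7.502
f_D = 7.502 / 21.5 = 0.3489

0.349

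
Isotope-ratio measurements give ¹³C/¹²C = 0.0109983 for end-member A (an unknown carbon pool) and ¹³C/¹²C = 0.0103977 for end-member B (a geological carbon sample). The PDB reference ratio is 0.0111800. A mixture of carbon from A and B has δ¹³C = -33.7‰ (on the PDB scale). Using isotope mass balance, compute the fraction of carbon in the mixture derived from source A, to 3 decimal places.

δ_A = (0.0109983/0.0111800 − 1)×1000 = (0.983748 − 1)×1000 = -16.252‰
δ_B = (0.0103977/0.0111800 − 1)×1000 = (0.930027 − 1)×1000 = -69.973‰
f_A = (δ_mix − δ_B)/(δ_A − δ_B) = (-33.7 − (-69.973))/(-16.252 − (-69.973))
f_A = 36.273 / 53.721 = 0.6752

0.675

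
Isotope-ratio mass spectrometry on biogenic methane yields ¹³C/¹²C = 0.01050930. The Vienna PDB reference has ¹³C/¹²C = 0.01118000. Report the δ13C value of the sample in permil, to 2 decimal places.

-59.99 permil

δ13C = (R_sample / R_standard − 1) × 1000
R_sample / R_standard = 0.01050930 / 0.01118000 = 0.940009
δ13C = (0.940009 − 1) × 1000 = -59.991 permil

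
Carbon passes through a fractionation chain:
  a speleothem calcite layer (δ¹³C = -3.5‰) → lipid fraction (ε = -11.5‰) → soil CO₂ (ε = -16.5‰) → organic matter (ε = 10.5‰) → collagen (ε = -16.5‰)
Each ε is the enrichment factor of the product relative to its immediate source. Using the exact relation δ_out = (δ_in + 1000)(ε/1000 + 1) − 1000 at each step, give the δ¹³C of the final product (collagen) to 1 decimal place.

step 1: δ = (-3.50 + 1000)·(-11.5/1000 + 1) − 1000 = -14.96‰
step 2: δ = (-14.96 + 1000)·(-16.5/1000 + 1) − 1000 = -31.21‰
step 3: δ = (-31.21 + 1000)·(10.5/1000 + 1) − 1000 = -21.04‰
step 4: δ = (-21.04 + 1000)·(-16.5/1000 + 1) − 1000 = -37.19‰

-37.2‰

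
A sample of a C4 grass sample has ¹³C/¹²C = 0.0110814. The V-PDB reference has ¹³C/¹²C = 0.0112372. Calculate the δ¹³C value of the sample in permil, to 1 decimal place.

-13.9 permil

δ¹³C = (R_sample / R_standard − 1) × 1000
R_sample / R_standard = 0.0110814 / 0.0112372 = 0.986135
δ¹³C = (0.986135 − 1) × 1000 = -13.86 permil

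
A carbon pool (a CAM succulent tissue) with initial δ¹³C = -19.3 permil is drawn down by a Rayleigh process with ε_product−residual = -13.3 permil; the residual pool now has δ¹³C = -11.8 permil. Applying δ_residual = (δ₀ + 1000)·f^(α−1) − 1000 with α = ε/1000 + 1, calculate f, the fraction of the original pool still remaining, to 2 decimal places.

α − 1 = ε/1000 = -0.0133
(δ_res + 1000)/(δ₀ + 1000) = (-11.8 + 1000)/(-19.3 + 1000) = 988.2/980.7 = 1.007648
f = 1.007648^(1/-0.0133) = exp(ln(1.007648)/-0.0133) = exp(0.00762/-0.0133)
f = exp(-0.5728) = 0.5639

0.56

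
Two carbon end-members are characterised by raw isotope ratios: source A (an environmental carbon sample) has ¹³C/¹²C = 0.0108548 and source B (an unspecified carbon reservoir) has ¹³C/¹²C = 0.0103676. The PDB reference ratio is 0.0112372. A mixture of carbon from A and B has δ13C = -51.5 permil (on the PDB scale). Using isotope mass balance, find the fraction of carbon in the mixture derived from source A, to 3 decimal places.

0.597

δ_A = (0.0108548/0.0112372 − 1)×1000 = (0.965970 − 1)×1000 = -34.030 permil
δ_B = (0.0103676/0.0112372 − 1)×1000 = (0.922614 − 1)×1000 = -77.386 permil
f_A = (δ_mix − δ_B)/(δ_A − δ_B) = (-51.5 − (-77.386))/(-34.030 − (-77.386))
f_A = 25.886 / 43.356 = 0.5971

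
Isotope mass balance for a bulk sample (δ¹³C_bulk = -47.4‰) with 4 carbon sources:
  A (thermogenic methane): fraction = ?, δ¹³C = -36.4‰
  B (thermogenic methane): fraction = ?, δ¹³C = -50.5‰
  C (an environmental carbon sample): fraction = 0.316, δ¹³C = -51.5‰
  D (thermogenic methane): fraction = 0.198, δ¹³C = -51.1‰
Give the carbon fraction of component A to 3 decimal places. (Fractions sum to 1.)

Let f_A and f_B be the unknown fractions; fractions sum to 1 so f_A + f_B = 0.486.
Mass balance: Σ fᵢ·δᵢ = δ_bulk ⇒ f_A·(-36.4) + f_B·(-50.5) = -47.4 − (-26.392) = -21.008
Substitute f_B = 0.486 − f_A:
f_A·(-36.4 − -50.5) = -21.008 − 0.486×(-50.5) = 3.535
f_A = 3.535 / 14.1 = 0.2507

0.251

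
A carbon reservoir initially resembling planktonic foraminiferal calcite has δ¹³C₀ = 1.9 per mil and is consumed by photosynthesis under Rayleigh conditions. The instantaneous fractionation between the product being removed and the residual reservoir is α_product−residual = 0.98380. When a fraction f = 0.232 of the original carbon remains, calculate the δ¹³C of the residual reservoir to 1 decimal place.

Rayleigh residual: δ_res = (δ₀ + 1000)·f^(α−1) − 1000
α − 1 = -0.01620
f^(α−1) = 0.232^(-0.01620) = 1.023951
δ_res = (1.9 + 1000) × 1.023951 − 1000 = 1025.896 − 1000 = 25.90 per mil

25.9 per mil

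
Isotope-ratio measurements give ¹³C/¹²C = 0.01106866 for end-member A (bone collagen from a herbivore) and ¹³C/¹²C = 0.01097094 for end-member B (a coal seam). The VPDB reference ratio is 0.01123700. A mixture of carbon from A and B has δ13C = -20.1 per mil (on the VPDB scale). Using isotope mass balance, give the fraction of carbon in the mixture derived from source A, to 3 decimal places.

δ_A = (0.01106866/0.01123700 − 1)×1000 = (0.985019 − 1)×1000 = -14.981 per mil
δ_B = (0.01097094/0.01123700 − 1)×1000 = (0.976323 − 1)×1000 = -23.677 per mil
f_A = (δ_mix − δ_B)/(δ_A − δ_B) = (-20.1 − (-23.677))/(-14.981 − (-23.677))
f_A = 3.577 / 8.696 = 0.4113

0.411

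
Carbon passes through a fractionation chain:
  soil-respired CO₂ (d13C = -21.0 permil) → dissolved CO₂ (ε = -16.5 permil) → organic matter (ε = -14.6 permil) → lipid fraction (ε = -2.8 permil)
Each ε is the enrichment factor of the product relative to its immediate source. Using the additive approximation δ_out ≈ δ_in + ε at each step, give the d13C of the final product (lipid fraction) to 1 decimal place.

step 1: δ ≈ -21.0 + (-16.5) = -37.5 permil
step 2: δ ≈ -37.5 + (-14.6) = -52.1 permil
step 3: δ ≈ -52.1 + (-2.8) = -54.9 permil

-54.9 permil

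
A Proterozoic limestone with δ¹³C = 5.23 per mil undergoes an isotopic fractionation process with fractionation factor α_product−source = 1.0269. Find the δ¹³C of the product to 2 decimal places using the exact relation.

32.27 per mil

δ_product = (δ_source + 1000)·α − 1000
δ_product = (5.23 + 1000) × 1.0269 − 1000
δ_product = 1032.271 − 1000 = 32.271 per mil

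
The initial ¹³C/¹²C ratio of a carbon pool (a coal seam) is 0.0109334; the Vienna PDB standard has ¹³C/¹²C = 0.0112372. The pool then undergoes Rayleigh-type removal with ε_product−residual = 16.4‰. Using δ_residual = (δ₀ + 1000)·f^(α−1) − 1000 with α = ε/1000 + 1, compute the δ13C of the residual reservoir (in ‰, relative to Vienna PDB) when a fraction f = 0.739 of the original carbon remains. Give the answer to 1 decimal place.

-31.8‰

δ₀ = (0.0109334/0.0112372 − 1)×1000 = (0.972965 − 1)×1000 = -27.035‰
α − 1 = ε/1000 = 0.0164
f^(α−1) = 0.739^(0.0164) = 0.995052
δ_res = (-27.035 + 1000) × 0.995052 − 1000 = 968.151 − 1000 = -31.85‰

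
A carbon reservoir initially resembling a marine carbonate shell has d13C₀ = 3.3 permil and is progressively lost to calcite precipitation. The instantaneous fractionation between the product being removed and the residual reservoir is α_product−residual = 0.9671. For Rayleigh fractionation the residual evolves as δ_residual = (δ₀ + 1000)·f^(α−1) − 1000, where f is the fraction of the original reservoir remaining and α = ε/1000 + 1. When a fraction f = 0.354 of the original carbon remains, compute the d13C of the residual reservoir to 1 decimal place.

38.2 permil

Rayleigh residual: δ_res = (δ₀ + 1000)·f^(α−1) − 1000
α − 1 = -0.03290
f^(α−1) = 0.354^(-0.03290) = 1.034756
δ_res = (3.3 + 1000) × 1.034756 − 1000 = 1038.170 − 1000 = 38.17 permil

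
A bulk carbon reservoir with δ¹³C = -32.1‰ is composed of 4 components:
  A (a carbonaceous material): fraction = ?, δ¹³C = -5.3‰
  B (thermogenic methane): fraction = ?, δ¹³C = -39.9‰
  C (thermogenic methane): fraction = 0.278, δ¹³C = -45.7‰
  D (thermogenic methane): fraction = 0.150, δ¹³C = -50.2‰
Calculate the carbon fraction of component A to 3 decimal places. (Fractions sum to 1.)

Let f_A and f_B be the unknown fractions; fractions sum to 1 so f_A + f_B = 0.572.
Mass balance: Σ fᵢ·δᵢ = δ_bulk ⇒ f_A·(-5.3) + f_B·(-39.9) = -32.1 − (-20.235) = -11.865
Substitute f_B = 0.572 − f_A:
f_A·(-5.3 − -39.9) = -11.865 − 0.572×(-39.9) = 10.957
f_A = 10.957 / 34.6 = 0.3167

0.317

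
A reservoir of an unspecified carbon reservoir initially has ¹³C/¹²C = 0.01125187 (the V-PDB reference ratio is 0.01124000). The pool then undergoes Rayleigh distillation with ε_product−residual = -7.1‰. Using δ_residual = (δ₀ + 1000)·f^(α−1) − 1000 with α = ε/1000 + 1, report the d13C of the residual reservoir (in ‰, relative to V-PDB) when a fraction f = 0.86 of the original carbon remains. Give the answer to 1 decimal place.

δ₀ = (0.01125187/0.01124000 − 1)×1000 = (1.001056 − 1)×1000 = 1.056‰
α − 1 = ε/1000 = -0.0071
f^(α−1) = 0.86^(-0.0071) = 1.001071
δ_res = (1.056 + 1000) × 1.001071 − 1000 = 1002.129 − 1000 = 2.13‰

2.1‰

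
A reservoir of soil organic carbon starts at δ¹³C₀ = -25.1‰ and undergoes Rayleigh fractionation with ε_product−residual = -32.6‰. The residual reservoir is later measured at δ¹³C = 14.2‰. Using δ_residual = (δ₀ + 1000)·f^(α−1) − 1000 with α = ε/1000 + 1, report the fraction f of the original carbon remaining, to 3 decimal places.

0.298

α − 1 = ε/1000 = -0.0326
(δ_res + 1000)/(δ₀ + 1000) = (14.2 + 1000)/(-25.1 + 1000) = 1014.2/974.9 = 1.040312
f = 1.040312^(1/-0.0326) = exp(ln(1.040312)/-0.0326) = exp(0.03952/-0.0326)
f = exp(-1.2123) = 0.2975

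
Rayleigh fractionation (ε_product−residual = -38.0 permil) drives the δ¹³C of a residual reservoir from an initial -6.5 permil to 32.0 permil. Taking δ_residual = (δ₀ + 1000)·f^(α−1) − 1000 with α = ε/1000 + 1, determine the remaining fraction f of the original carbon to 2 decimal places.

0.37

α − 1 = ε/1000 = -0.0380
(δ_res + 1000)/(δ₀ + 1000) = (32.0 + 1000)/(-6.5 + 1000) = 1032.0/993.5 = 1.038752
f = 1.038752^(1/-0.0380) = exp(ln(1.038752)/-0.0380) = exp(0.03802/-0.0380)
f = exp(-1.0005) = 0.3677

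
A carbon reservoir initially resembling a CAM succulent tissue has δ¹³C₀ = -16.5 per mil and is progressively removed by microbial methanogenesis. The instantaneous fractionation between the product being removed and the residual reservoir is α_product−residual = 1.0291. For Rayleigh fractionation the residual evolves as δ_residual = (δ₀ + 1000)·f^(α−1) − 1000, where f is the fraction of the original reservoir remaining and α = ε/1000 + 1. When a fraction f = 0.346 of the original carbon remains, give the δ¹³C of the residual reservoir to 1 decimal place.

Rayleigh residual: δ_res = (δ₀ + 1000)·f^(α−1) − 1000
α − 1 = 0.02910
f^(α−1) = 0.346^(0.02910) = 0.969588
δ_res = (-16.5 + 1000) × 0.969588 − 1000 = 953.590 − 1000 = -46.41 per mil

-46.4 per mil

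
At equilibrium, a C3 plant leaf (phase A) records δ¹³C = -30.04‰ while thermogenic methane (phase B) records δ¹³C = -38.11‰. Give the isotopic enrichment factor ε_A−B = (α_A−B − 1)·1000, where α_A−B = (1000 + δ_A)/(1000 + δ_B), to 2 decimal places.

8.39‰

α_A−B = (1000 + -30.04) / (1000 + -38.11) = 969.96 / 961.89 = 1.008390
ε_A−B = (1.008390 − 1) × 1000 = 8.390‰
(The approximation ε ≈ δ_A − δ_B would give 8.07‰.)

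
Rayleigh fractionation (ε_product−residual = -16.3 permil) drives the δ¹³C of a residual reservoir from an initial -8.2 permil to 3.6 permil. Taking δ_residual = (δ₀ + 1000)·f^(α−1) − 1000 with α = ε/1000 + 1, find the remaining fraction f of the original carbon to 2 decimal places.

0.48

α − 1 = ε/1000 = -0.0163
(δ_res + 1000)/(δ₀ + 1000) = (3.6 + 1000)/(-8.2 + 1000) = 1003.6/991.8 = 1.011898
f = 1.011898^(1/-0.0163) = exp(ln(1.011898)/-0.0163) = exp(0.01183/-0.0163)
f = exp(-0.7256) = 0.4840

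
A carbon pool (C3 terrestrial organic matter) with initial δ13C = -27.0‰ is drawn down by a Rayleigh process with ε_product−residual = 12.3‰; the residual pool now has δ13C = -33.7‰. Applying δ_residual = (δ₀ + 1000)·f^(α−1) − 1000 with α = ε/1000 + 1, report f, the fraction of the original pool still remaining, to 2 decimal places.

0.57

α − 1 = ε/1000 = 0.0123
(δ_res + 1000)/(δ₀ + 1000) = (-33.7 + 1000)/(-27.0 + 1000) = 966.3/973.0 = 0.993114
f = 0.993114^(1/0.0123) = exp(ln(0.993114)/0.0123) = exp(-0.00691/0.0123)
f = exp(-0.5618) = 0.5702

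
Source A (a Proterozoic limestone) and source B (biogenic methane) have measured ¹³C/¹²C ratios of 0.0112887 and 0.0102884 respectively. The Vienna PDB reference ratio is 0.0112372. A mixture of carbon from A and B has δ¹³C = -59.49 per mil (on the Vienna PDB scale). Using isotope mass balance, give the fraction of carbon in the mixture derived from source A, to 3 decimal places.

0.280

δ_A = (0.0112887/0.0112372 − 1)×1000 = (1.004583 − 1)×1000 = 4.583 per mil
δ_B = (0.0102884/0.0112372 − 1)×1000 = (0.915566 − 1)×1000 = -84.434 per mil
f_A = (δ_mix − δ_B)/(δ_A − δ_B) = (-59.49 − (-84.434))/(4.583 − (-84.434))
f_A = 24.944 / 89.017 = 0.2802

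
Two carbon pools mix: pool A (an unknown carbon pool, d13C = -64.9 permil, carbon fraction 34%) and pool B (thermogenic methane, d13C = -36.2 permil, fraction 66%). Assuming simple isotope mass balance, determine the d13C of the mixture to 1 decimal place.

δ_mix = f_A·δ_A + f_B·δ_B
δ_mix = 0.34 × (-64.9) + 0.66 × (-36.2)
δ_mix = -22.07 + -23.89 = -45.96 permil

-46.0 permil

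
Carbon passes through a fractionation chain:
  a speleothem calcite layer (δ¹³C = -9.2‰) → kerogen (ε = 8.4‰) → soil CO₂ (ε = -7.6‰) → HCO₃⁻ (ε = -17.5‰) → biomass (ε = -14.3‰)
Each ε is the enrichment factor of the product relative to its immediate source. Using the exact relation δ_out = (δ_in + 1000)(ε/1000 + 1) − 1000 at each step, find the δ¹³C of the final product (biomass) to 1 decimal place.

-39.8‰

step 1: δ = (-9.20 + 1000)·(8.4/1000 + 1) − 1000 = -0.88‰
step 2: δ = (-0.88 + 1000)·(-7.6/1000 + 1) − 1000 = -8.47‰
step 3: δ = (-8.47 + 1000)·(-17.5/1000 + 1) − 1000 = -25.82‰
step 4: δ = (-25.82 + 1000)·(-14.3/1000 + 1) − 1000 = -39.75‰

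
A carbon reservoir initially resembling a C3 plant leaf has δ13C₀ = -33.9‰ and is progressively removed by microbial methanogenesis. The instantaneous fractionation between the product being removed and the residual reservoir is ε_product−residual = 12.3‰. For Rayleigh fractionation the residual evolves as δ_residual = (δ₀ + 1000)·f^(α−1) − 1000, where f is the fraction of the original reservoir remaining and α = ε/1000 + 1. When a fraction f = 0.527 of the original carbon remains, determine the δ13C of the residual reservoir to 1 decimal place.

-41.5‰

Rayleigh residual: δ_res = (δ₀ + 1000)·f^(α−1) − 1000
α = ε/1000 + 1 = 1.01230, so α − 1 = 0.01230
f^(α−1) = 0.527^(0.01230) = 0.992152
δ_res = (-33.9 + 1000) × 0.992152 − 1000 = 958.518 − 1000 = -41.48‰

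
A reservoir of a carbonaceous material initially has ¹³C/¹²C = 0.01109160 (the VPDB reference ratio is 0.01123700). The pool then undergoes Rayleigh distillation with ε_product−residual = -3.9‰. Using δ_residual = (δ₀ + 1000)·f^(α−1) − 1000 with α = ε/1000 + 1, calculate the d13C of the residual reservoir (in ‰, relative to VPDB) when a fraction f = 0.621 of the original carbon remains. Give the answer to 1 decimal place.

-11.1‰

δ₀ = (0.01109160/0.01123700 − 1)×1000 = (0.987061 − 1)×1000 = -12.939‰
α − 1 = ε/1000 = -0.0039
f^(α−1) = 0.621^(-0.0039) = 1.001860
δ_res = (-12.939 + 1000) × 1.001860 − 1000 = 988.896 − 1000 = -11.10‰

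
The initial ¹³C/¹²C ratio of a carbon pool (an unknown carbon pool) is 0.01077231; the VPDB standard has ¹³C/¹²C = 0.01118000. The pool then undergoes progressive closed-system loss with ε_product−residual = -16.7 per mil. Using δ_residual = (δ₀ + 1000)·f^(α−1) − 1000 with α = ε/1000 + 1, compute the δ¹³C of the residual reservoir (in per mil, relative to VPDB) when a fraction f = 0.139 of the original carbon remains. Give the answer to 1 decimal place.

δ₀ = (0.01077231/0.01118000 − 1)×1000 = (0.963534 − 1)×1000 = -36.466 per mil
α − 1 = ε/1000 = -0.0167
f^(α−1) = 0.139^(-0.0167) = 1.033503
δ_res = (-36.466 + 1000) × 1.033503 − 1000 = 995.815 − 1000 = -4.18 per mil

-4.2 per mil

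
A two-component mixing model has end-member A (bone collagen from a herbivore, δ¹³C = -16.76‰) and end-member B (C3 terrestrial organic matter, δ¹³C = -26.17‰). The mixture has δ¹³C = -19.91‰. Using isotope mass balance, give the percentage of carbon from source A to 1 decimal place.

66.5%

δ_mix = f_A·δ_A + (1 − f_A)·δ_B  ⇒  f_A = (δ_mix − δ_B)/(δ_A − δ_B)
f_A = (-19.91 − (-26.17)) / (-16.76 − (-26.17))
f_A = 6.26 / 9.41 = 0.6652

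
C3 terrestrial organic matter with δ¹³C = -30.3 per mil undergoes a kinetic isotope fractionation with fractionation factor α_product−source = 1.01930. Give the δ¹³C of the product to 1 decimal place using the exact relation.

-11.6 per mil

δ_product = (δ_source + 1000)·α − 1000
δ_product = (-30.3 + 1000) × 1.01930 − 1000
δ_product = 988.415 − 1000 = -11.58 per mil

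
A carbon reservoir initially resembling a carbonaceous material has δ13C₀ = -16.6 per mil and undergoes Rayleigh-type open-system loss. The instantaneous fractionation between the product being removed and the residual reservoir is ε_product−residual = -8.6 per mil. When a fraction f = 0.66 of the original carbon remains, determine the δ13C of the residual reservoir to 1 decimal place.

Rayleigh residual: δ_res = (δ₀ + 1000)·f^(α−1) − 1000
α = ε/1000 + 1 = 0.99140, so α − 1 = -0.00860
f^(α−1) = 0.66^(-0.00860) = 1.003580
δ_res = (-16.6 + 1000) × 1.003580 − 1000 = 986.920 − 1000 = -13.08 per mil

-13.1 per mil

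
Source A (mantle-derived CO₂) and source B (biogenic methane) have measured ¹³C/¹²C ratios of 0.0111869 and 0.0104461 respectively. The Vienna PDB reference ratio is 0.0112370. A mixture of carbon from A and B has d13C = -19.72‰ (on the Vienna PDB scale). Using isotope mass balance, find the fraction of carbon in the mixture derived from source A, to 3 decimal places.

0.769

δ_A = (0.0111869/0.0112370 − 1)×1000 = (0.995542 − 1)×1000 = -4.458‰
δ_B = (0.0104461/0.0112370 − 1)×1000 = (0.929616 − 1)×1000 = -70.384‰
f_A = (δ_mix − δ_B)/(δ_A − δ_B) = (-19.72 − (-70.384))/(-4.458 − (-70.384))
f_A = 50.664 / 65.925 = 0.7685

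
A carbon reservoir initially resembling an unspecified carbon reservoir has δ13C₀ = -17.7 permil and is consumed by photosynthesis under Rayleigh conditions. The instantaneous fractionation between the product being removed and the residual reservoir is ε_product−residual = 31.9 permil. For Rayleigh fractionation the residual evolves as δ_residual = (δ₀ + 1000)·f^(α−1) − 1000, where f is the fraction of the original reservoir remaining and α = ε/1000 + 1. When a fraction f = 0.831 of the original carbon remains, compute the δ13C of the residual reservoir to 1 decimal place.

-23.5 permil

Rayleigh residual: δ_res = (δ₀ + 1000)·f^(α−1) − 1000
α = ε/1000 + 1 = 1.03190, so α − 1 = 0.03190
f^(α−1) = 0.831^(0.03190) = 0.994112
δ_res = (-17.7 + 1000) × 0.994112 − 1000 = 976.516 − 1000 = -23.48 permil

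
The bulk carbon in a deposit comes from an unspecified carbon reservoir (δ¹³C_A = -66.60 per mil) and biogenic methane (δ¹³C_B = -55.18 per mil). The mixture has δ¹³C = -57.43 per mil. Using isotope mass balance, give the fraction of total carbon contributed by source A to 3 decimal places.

δ_mix = f_A·δ_A + (1 − f_A)·δ_B  ⇒  f_A = (δ_mix − δ_B)/(δ_A − δ_B)
f_A = (-57.43 − (-55.18)) / (-66.60 − (-55.18))
f_A = -2.25 / -11.42 = 0.1970

0.197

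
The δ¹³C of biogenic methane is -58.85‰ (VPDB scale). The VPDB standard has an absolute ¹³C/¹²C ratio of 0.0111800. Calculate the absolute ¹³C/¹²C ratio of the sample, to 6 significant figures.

R_sample = R_standard × (δ¹³C/1000 + 1)
R_sample = 0.0111800 × (-58.85/1000 + 1) = 0.0111800 × 0.941150
R_sample = 0.0105221

0.0105221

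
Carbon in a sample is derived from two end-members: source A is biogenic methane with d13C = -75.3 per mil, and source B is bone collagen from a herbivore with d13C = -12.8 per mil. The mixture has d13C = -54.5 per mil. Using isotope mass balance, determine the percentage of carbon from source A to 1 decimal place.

66.7%

δ_mix = f_A·δ_A + (1 − f_A)·δ_B  ⇒  f_A = (δ_mix − δ_B)/(δ_A − δ_B)
f_A = (-54.5 − (-12.8)) / (-75.3 − (-12.8))
f_A = -41.7 / -62.5 = 0.6672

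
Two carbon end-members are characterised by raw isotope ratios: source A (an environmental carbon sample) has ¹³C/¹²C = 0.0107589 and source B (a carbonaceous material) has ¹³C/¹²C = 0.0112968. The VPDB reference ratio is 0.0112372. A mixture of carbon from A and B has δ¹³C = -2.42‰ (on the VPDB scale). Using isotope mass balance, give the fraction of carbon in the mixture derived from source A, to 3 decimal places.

0.161

δ_A = (0.0107589/0.0112372 − 1)×1000 = (0.957436 − 1)×1000 = -42.564‰
δ_B = (0.0112968/0.0112372 − 1)×1000 = (1.005304 − 1)×1000 = 5.304‰
f_A = (δ_mix − δ_B)/(δ_A − δ_B) = (-2.42 − (5.304))/(-42.564 − (5.304))
f_A = -7.724 / -47.868 = 0.1614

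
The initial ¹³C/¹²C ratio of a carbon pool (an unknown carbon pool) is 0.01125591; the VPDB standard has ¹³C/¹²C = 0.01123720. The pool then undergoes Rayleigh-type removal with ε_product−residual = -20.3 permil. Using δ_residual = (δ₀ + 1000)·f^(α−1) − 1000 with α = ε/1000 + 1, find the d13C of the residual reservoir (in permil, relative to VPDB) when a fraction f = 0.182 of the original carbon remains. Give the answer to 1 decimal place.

36.9 permil

δ₀ = (0.01125591/0.01123720 − 1)×1000 = (1.001665 − 1)×1000 = 1.665 permil
α − 1 = ε/1000 = -0.0203
f^(α−1) = 0.182^(-0.0203) = 1.035191
δ_res = (1.665 + 1000) × 1.035191 − 1000 = 1036.915 − 1000 = 36.91 permil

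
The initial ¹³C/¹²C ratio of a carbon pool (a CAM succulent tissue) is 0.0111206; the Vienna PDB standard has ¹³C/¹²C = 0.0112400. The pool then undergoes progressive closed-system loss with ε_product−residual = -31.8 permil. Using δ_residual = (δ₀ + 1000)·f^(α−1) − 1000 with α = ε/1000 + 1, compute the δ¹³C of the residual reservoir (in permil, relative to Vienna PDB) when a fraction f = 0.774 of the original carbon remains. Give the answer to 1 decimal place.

-2.5 permil

δ₀ = (0.0111206/0.0112400 − 1)×1000 = (0.989377 − 1)×1000 = -10.623 permil
α − 1 = ε/1000 = -0.0318
f^(α−1) = 0.774^(-0.0318) = 1.008180
δ_res = (-10.623 + 1000) × 1.008180 − 1000 = 997.470 − 1000 = -2.53 permil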